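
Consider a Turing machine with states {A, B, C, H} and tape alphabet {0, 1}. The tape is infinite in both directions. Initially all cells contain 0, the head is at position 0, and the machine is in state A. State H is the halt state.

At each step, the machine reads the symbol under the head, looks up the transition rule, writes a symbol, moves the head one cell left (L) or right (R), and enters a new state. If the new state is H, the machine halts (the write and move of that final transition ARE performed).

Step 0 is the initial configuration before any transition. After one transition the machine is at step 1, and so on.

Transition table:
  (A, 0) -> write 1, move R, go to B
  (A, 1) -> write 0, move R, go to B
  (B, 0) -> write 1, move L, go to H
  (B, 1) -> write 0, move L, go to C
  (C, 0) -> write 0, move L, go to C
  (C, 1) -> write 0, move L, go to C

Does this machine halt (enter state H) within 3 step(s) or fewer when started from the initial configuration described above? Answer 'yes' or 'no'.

Step 1: in state A at pos 0, read 0 -> (A,0)->write 1,move R,goto B. Now: state=B, head=1, tape[-1..2]=0100 (head:   ^)
Step 2: in state B at pos 1, read 0 -> (B,0)->write 1,move L,goto H. Now: state=H, head=0, tape[-1..2]=0110 (head:  ^)
State H reached at step 2; 2 <= 3 -> yes

Answer: yes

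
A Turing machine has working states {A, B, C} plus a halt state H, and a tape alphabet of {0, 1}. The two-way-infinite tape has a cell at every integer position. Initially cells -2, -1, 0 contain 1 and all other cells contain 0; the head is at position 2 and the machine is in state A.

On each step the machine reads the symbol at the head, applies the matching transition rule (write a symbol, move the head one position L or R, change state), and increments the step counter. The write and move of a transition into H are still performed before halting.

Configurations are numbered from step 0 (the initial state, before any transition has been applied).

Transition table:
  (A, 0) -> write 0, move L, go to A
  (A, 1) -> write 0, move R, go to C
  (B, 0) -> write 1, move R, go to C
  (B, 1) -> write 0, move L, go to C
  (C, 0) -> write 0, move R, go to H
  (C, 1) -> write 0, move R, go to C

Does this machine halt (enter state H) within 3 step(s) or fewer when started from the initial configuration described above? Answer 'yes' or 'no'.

Step 1: in state A at pos 2, read 0 -> (A,0)->write 0,move L,goto A. Now: state=A, head=1, tape[-3..3]=0111000 (head:     ^)
Step 2: in state A at pos 1, read 0 -> (A,0)->write 0,move L,goto A. Now: state=A, head=0, tape[-3..3]=0111000 (head:    ^)
Step 3: in state A at pos 0, read 1 -> (A,1)->write 0,move R,goto C. Now: state=C, head=1, tape[-3..3]=0110000 (head:     ^)
After 3 step(s): state = C (not H) -> not halted within 3 -> no

Answer: no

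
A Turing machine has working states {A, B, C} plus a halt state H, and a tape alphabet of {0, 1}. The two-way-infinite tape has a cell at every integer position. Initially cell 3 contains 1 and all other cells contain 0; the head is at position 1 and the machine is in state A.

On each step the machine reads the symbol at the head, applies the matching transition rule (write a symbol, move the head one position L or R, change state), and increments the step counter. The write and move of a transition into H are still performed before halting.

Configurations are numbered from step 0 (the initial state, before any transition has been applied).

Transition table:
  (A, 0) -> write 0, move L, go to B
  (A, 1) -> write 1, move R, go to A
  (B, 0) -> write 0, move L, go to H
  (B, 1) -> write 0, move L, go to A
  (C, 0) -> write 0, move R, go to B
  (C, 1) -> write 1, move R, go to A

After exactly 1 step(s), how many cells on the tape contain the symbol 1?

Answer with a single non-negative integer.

Step 1: in state A at pos 1, read 0 -> (A,0)->write 0,move L,goto B. Now: state=B, head=0, tape[-1..4]=000010 (head:  ^)
Cells containing 1 after step 1: {3} -> 1 cell(s)

Answer: 1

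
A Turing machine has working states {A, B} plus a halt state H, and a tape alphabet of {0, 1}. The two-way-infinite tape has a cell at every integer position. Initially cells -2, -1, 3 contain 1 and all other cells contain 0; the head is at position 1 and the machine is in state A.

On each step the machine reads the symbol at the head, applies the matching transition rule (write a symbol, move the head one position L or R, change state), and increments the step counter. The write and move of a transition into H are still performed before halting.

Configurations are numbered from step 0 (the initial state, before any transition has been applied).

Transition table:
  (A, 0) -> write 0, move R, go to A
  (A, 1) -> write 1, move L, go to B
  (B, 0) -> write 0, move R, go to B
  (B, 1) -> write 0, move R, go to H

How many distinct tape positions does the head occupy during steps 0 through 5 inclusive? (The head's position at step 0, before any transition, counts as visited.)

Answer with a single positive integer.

Answer: 4

Derivation:
Step 1: in state A at pos 1, read 0 -> (A,0)->write 0,move R,goto A. Now: state=A, head=2, tape[-3..4]=01100010 (head:      ^)
Step 2: in state A at pos 2, read 0 -> (A,0)->write 0,move R,goto A. Now: state=A, head=3, tape[-3..4]=01100010 (head:       ^)
Step 3: in state A at pos 3, read 1 -> (A,1)->write 1,move L,goto B. Now: state=B, head=2, tape[-3..4]=01100010 (head:      ^)
Step 4: in state B at pos 2, read 0 -> (B,0)->write 0,move R,goto B. Now: state=B, head=3, tape[-3..4]=01100010 (head:       ^)
Step 5: in state B at pos 3, read 1 -> (B,1)->write 0,move R,goto H. Now: state=H, head=4, tape[-3..5]=011000000 (head:        ^)
Head positions at steps 0..5: starting at 1, distinct positions visited = {1, 2, 3, 4} -> 4 position(s)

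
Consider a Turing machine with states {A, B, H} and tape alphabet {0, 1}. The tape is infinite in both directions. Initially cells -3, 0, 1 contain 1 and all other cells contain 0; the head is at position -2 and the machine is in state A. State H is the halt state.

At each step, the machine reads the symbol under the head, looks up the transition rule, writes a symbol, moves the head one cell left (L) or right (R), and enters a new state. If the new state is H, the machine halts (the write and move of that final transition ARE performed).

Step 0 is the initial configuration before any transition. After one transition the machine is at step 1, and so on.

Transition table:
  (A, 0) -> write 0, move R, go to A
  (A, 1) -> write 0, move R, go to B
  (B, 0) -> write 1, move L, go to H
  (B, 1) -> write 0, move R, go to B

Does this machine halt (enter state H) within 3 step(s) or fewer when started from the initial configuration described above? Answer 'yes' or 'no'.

Answer: no

Derivation:
Step 1: in state A at pos -2, read 0 -> (A,0)->write 0,move R,goto A. Now: state=A, head=-1, tape[-4..2]=0100110 (head:    ^)
Step 2: in state A at pos -1, read 0 -> (A,0)->write 0,move R,goto A. Now: state=A, head=0, tape[-4..2]=0100110 (head:     ^)
Step 3: in state A at pos 0, read 1 -> (A,1)->write 0,move R,goto B. Now: state=B, head=1, tape[-4..2]=0100010 (head:      ^)
After 3 step(s): state = B (not H) -> not halted within 3 -> no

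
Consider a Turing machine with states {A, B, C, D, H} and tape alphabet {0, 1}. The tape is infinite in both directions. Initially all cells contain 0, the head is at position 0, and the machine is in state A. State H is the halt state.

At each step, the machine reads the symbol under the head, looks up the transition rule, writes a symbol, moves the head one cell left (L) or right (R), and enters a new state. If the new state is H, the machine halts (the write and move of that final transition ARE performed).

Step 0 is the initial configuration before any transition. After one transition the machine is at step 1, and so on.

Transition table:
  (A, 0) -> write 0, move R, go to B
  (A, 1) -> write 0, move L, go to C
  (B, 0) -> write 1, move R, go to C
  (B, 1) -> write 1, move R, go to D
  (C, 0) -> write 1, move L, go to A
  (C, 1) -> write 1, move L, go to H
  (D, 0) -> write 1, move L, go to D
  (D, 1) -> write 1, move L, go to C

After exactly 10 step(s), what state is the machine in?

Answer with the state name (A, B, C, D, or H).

Answer: A

Derivation:
Step 1: in state A at pos 0, read 0 -> (A,0)->write 0,move R,goto B. Now: state=B, head=1, tape[-1..2]=0000 (head:   ^)
Step 2: in state B at pos 1, read 0 -> (B,0)->write 1,move R,goto C. Now: state=C, head=2, tape[-1..3]=00100 (head:    ^)
Step 3: in state C at pos 2, read 0 -> (C,0)->write 1,move L,goto A. Now: state=A, head=1, tape[-1..3]=00110 (head:   ^)
Step 4: in state A at pos 1, read 1 -> (A,1)->write 0,move L,goto C. Now: state=C, head=0, tape[-1..3]=00010 (head:  ^)
Step 5: in state C at pos 0, read 0 -> (C,0)->write 1,move L,goto A. Now: state=A, head=-1, tape[-2..3]=001010 (head:  ^)
Step 6: in state A at pos -1, read 0 -> (A,0)->write 0,move R,goto B. Now: state=B, head=0, tape[-2..3]=001010 (head:   ^)
Step 7: in state B at pos 0, read 1 -> (B,1)->write 1,move R,goto D. Now: state=D, head=1, tape[-2..3]=001010 (head:    ^)
Step 8: in state D at pos 1, read 0 -> (D,0)->write 1,move L,goto D. Now: state=D, head=0, tape[-2..3]=001110 (head:   ^)
Step 9: in state D at pos 0, read 1 -> (D,1)->write 1,move L,goto C. Now: state=C, head=-1, tape[-2..3]=001110 (head:  ^)
Step 10: in state C at pos -1, read 0 -> (C,0)->write 1,move L,goto A. Now: state=A, head=-2, tape[-3..3]=0011110 (head:  ^)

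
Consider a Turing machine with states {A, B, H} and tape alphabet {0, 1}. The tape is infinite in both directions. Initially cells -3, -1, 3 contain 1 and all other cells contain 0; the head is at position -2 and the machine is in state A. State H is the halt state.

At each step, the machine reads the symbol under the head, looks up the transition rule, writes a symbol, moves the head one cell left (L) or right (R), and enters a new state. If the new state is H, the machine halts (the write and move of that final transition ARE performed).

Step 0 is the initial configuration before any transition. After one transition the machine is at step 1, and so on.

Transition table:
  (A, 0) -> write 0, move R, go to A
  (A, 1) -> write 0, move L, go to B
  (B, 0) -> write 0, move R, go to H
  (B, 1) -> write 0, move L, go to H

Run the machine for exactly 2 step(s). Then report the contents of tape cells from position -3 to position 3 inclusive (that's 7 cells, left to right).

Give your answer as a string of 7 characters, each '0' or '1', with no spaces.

Step 1: in state A at pos -2, read 0 -> (A,0)->write 0,move R,goto A. Now: state=A, head=-1, tape[-4..4]=010100010 (head:    ^)
Step 2: in state A at pos -1, read 1 -> (A,1)->write 0,move L,goto B. Now: state=B, head=-2, tape[-4..4]=010000010 (head:   ^)

Answer: 1000001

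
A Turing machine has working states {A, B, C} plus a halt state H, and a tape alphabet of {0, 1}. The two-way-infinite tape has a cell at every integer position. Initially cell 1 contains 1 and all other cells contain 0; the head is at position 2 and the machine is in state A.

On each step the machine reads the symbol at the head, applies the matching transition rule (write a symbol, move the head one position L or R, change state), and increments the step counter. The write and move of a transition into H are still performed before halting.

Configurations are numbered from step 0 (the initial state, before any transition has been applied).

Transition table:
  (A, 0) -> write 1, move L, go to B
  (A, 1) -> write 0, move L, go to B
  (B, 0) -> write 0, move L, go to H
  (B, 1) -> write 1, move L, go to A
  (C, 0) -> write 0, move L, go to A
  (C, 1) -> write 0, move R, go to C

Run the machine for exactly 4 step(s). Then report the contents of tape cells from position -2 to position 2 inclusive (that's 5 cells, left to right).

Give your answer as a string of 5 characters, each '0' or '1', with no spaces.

Answer: 00111

Derivation:
Step 1: in state A at pos 2, read 0 -> (A,0)->write 1,move L,goto B. Now: state=B, head=1, tape[0..3]=0110 (head:  ^)
Step 2: in state B at pos 1, read 1 -> (B,1)->write 1,move L,goto A. Now: state=A, head=0, tape[-1..3]=00110 (head:  ^)
Step 3: in state A at pos 0, read 0 -> (A,0)->write 1,move L,goto B. Now: state=B, head=-1, tape[-2..3]=001110 (head:  ^)
Step 4: in state B at pos -1, read 0 -> (B,0)->write 0,move L,goto H. Now: state=H, head=-2, tape[-3..3]=0001110 (head:  ^)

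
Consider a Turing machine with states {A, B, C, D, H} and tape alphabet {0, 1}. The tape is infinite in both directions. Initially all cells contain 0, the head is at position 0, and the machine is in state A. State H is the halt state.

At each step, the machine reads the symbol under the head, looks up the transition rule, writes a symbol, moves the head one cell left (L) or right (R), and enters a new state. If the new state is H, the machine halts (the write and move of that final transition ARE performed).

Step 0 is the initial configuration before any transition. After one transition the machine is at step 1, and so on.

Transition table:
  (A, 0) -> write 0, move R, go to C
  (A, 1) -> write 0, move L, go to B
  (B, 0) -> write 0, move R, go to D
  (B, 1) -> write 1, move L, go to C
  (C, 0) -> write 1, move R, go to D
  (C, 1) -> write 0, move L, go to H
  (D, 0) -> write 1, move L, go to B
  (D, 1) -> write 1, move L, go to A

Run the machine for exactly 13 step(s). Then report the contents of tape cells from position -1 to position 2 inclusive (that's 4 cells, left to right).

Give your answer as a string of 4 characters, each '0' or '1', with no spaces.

Answer: 0011

Derivation:
Step 1: in state A at pos 0, read 0 -> (A,0)->write 0,move R,goto C. Now: state=C, head=1, tape[-1..2]=0000 (head:   ^)
Step 2: in state C at pos 1, read 0 -> (C,0)->write 1,move R,goto D. Now: state=D, head=2, tape[-1..3]=00100 (head:    ^)
Step 3: in state D at pos 2, read 0 -> (D,0)->write 1,move L,goto B. Now: state=B, head=1, tape[-1..3]=00110 (head:   ^)
Step 4: in state B at pos 1, read 1 -> (B,1)->write 1,move L,goto C. Now: state=C, head=0, tape[-1..3]=00110 (head:  ^)
Step 5: in state C at pos 0, read 0 -> (C,0)->write 1,move R,goto D. Now: state=D, head=1, tape[-1..3]=01110 (head:   ^)
Step 6: in state D at pos 1, read 1 -> (D,1)->write 1,move L,goto A. Now: state=A, head=0, tape[-1..3]=01110 (head:  ^)
Step 7: in state A at pos 0, read 1 -> (A,1)->write 0,move L,goto B. Now: state=B, head=-1, tape[-2..3]=000110 (head:  ^)
Step 8: in state B at pos -1, read 0 -> (B,0)->write 0,move R,goto D. Now: state=D, head=0, tape[-2..3]=000110 (head:   ^)
Step 9: in state D at pos 0, read 0 -> (D,0)->write 1,move L,goto B. Now: state=B, head=-1, tape[-2..3]=001110 (head:  ^)
Step 10: in state B at pos -1, read 0 -> (B,0)->write 0,move R,goto D. Now: state=D, head=0, tape[-2..3]=001110 (head:   ^)
Step 11: in state D at pos 0, read 1 -> (D,1)->write 1,move L,goto A. Now: state=A, head=-1, tape[-2..3]=001110 (head:  ^)
Step 12: in state A at pos -1, read 0 -> (A,0)->write 0,move R,goto C. Now: state=C, head=0, tape[-2..3]=001110 (head:   ^)
Step 13: in state C at pos 0, read 1 -> (C,1)->write 0,move L,goto H. Now: state=H, head=-1, tape[-2..3]=000110 (head:  ^)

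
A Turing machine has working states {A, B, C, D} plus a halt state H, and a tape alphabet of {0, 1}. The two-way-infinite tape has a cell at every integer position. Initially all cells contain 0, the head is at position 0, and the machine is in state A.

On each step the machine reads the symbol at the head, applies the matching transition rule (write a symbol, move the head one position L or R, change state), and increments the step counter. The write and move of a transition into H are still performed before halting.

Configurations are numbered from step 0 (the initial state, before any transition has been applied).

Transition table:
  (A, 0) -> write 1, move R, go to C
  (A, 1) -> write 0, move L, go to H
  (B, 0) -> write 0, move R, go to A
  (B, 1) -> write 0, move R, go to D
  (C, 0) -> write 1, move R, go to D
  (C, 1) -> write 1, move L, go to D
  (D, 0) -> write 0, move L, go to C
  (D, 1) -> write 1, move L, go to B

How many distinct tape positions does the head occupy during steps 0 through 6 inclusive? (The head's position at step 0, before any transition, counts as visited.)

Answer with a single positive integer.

Answer: 4

Derivation:
Step 1: in state A at pos 0, read 0 -> (A,0)->write 1,move R,goto C. Now: state=C, head=1, tape[-1..2]=0100 (head:   ^)
Step 2: in state C at pos 1, read 0 -> (C,0)->write 1,move R,goto D. Now: state=D, head=2, tape[-1..3]=01100 (head:    ^)
Step 3: in state D at pos 2, read 0 -> (D,0)->write 0,move L,goto C. Now: state=C, head=1, tape[-1..3]=01100 (head:   ^)
Step 4: in state C at pos 1, read 1 -> (C,1)->write 1,move L,goto D. Now: state=D, head=0, tape[-1..3]=01100 (head:  ^)
Step 5: in state D at pos 0, read 1 -> (D,1)->write 1,move L,goto B. Now: state=B, head=-1, tape[-2..3]=001100 (head:  ^)
Step 6: in state B at pos -1, read 0 -> (B,0)->write 0,move R,goto A. Now: state=A, head=0, tape[-2..3]=001100 (head:   ^)
Head positions at steps 0..6: starting at 0, distinct positions visited = {-1, 0, 1, 2} -> 4 position(s)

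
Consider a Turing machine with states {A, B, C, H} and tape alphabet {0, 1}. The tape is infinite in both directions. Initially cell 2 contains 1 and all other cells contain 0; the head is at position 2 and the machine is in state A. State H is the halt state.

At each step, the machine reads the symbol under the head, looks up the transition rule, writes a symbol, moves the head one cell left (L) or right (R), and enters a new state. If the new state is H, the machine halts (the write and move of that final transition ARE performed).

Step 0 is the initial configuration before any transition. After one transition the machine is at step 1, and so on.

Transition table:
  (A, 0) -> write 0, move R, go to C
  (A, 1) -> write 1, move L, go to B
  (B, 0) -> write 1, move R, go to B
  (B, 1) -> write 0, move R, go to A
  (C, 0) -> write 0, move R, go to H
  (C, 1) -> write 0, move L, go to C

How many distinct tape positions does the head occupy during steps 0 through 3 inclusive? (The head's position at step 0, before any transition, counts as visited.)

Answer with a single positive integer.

Step 1: in state A at pos 2, read 1 -> (A,1)->write 1,move L,goto B. Now: state=B, head=1, tape[0..3]=0010 (head:  ^)
Step 2: in state B at pos 1, read 0 -> (B,0)->write 1,move R,goto B. Now: state=B, head=2, tape[0..3]=0110 (head:   ^)
Step 3: in state B at pos 2, read 1 -> (B,1)->write 0,move R,goto A. Now: state=A, head=3, tape[0..4]=01000 (head:    ^)
Head positions at steps 0..3: starting at 2, distinct positions visited = {1, 2, 3} -> 3 position(s)

Answer: 3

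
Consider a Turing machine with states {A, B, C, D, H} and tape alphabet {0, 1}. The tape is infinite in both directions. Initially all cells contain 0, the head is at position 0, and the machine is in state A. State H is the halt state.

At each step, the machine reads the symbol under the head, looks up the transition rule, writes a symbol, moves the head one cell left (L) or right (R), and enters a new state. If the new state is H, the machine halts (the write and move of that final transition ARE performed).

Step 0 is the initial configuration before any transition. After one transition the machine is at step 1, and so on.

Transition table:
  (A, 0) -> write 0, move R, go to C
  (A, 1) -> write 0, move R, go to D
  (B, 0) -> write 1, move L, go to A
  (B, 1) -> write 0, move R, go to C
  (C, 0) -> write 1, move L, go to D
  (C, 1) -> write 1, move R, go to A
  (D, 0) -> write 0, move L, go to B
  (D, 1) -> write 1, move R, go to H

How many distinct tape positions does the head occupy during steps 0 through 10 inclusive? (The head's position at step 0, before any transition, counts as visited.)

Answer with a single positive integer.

Step 1: in state A at pos 0, read 0 -> (A,0)->write 0,move R,goto C. Now: state=C, head=1, tape[-1..2]=0000 (head:   ^)
Step 2: in state C at pos 1, read 0 -> (C,0)->write 1,move L,goto D. Now: state=D, head=0, tape[-1..2]=0010 (head:  ^)
Step 3: in state D at pos 0, read 0 -> (D,0)->write 0,move L,goto B. Now: state=B, head=-1, tape[-2..2]=00010 (head:  ^)
Step 4: in state B at pos -1, read 0 -> (B,0)->write 1,move L,goto A. Now: state=A, head=-2, tape[-3..2]=001010 (head:  ^)
Step 5: in state A at pos -2, read 0 -> (A,0)->write 0,move R,goto C. Now: state=C, head=-1, tape[-3..2]=001010 (head:   ^)
Step 6: in state C at pos -1, read 1 -> (C,1)->write 1,move R,goto A. Now: state=A, head=0, tape[-3..2]=001010 (head:    ^)
Step 7: in state A at pos 0, read 0 -> (A,0)->write 0,move R,goto C. Now: state=C, head=1, tape[-3..2]=001010 (head:     ^)
Step 8: in state C at pos 1, read 1 -> (C,1)->write 1,move R,goto A. Now: state=A, head=2, tape[-3..3]=0010100 (head:      ^)
Step 9: in state A at pos 2, read 0 -> (A,0)->write 0,move R,goto C. Now: state=C, head=3, tape[-3..4]=00101000 (head:       ^)
Step 10: in state C at pos 3, read 0 -> (C,0)->write 1,move L,goto D. Now: state=D, head=2, tape[-3..4]=00101010 (head:      ^)
Head positions at steps 0..10: starting at 0, distinct positions visited = {-2, -1, 0, 1, 2, 3} -> 6 position(s)

Answer: 6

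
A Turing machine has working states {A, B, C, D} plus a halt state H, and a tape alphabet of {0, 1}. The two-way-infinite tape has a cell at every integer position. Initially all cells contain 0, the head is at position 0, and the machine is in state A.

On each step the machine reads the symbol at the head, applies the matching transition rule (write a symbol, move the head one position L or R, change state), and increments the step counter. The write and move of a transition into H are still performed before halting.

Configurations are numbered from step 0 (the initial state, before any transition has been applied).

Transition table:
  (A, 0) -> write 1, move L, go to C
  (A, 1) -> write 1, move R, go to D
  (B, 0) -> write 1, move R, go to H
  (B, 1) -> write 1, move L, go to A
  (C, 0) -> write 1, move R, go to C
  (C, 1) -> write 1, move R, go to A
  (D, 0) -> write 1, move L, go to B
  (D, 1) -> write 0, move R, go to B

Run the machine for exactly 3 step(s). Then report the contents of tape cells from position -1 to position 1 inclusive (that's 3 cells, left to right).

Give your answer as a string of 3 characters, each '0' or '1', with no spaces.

Answer: 110

Derivation:
Step 1: in state A at pos 0, read 0 -> (A,0)->write 1,move L,goto C. Now: state=C, head=-1, tape[-2..1]=0010 (head:  ^)
Step 2: in state C at pos -1, read 0 -> (C,0)->write 1,move R,goto C. Now: state=C, head=0, tape[-2..1]=0110 (head:   ^)
Step 3: in state C at pos 0, read 1 -> (C,1)->write 1,move R,goto A. Now: state=A, head=1, tape[-2..2]=01100 (head:    ^)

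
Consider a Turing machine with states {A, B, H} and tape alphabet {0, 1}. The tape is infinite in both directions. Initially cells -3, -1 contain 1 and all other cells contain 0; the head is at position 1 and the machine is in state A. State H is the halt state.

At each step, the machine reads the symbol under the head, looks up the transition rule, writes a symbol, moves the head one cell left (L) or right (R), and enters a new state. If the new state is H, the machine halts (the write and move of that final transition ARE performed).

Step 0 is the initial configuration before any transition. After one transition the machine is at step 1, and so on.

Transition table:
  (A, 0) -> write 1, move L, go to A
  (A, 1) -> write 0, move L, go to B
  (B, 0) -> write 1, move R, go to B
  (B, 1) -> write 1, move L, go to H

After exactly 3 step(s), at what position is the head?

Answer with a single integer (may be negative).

Step 1: in state A at pos 1, read 0 -> (A,0)->write 1,move L,goto A. Now: state=A, head=0, tape[-4..2]=0101010 (head:     ^)
Step 2: in state A at pos 0, read 0 -> (A,0)->write 1,move L,goto A. Now: state=A, head=-1, tape[-4..2]=0101110 (head:    ^)
Step 3: in state A at pos -1, read 1 -> (A,1)->write 0,move L,goto B. Now: state=B, head=-2, tape[-4..2]=0100110 (head:   ^)

Answer: -2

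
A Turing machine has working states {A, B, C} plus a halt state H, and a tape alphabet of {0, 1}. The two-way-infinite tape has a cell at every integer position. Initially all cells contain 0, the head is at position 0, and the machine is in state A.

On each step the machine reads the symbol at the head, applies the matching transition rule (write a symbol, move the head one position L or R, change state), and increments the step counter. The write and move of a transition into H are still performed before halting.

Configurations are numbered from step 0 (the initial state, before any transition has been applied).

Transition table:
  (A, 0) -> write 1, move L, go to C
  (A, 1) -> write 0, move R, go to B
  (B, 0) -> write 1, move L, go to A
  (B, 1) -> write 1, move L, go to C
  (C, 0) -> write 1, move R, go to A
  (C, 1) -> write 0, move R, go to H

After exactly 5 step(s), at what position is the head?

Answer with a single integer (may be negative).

Answer: -1

Derivation:
Step 1: in state A at pos 0, read 0 -> (A,0)->write 1,move L,goto C. Now: state=C, head=-1, tape[-2..1]=0010 (head:  ^)
Step 2: in state C at pos -1, read 0 -> (C,0)->write 1,move R,goto A. Now: state=A, head=0, tape[-2..1]=0110 (head:   ^)
Step 3: in state A at pos 0, read 1 -> (A,1)->write 0,move R,goto B. Now: state=B, head=1, tape[-2..2]=01000 (head:    ^)
Step 4: in state B at pos 1, read 0 -> (B,0)->write 1,move L,goto A. Now: state=A, head=0, tape[-2..2]=01010 (head:   ^)
Step 5: in state A at pos 0, read 0 -> (A,0)->write 1,move L,goto C. Now: state=C, head=-1, tape[-2..2]=01110 (head:  ^)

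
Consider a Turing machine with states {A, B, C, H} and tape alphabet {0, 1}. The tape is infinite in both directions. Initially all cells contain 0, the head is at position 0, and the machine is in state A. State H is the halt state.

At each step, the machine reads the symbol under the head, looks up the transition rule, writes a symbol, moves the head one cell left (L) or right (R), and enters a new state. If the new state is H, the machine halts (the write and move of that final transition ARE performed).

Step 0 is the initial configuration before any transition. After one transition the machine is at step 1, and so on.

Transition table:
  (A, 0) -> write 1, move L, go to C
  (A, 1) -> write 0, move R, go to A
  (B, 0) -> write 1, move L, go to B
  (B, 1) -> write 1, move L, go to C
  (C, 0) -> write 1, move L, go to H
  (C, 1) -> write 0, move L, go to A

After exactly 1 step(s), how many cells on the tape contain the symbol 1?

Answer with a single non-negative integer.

Step 1: in state A at pos 0, read 0 -> (A,0)->write 1,move L,goto C. Now: state=C, head=-1, tape[-2..1]=0010 (head:  ^)
Cells containing 1 after step 1: {0} -> 1 cell(s)

Answer: 1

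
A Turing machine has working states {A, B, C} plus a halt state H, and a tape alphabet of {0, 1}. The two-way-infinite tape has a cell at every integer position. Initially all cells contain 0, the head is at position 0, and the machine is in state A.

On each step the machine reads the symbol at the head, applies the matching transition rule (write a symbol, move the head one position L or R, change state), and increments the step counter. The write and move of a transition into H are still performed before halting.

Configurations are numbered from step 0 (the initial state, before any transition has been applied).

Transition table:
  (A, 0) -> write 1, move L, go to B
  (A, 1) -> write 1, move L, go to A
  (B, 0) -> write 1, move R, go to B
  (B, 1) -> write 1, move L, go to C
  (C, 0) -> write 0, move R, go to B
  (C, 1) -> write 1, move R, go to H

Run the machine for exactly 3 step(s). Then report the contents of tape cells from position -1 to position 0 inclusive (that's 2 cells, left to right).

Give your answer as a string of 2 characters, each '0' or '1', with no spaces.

Step 1: in state A at pos 0, read 0 -> (A,0)->write 1,move L,goto B. Now: state=B, head=-1, tape[-2..1]=0010 (head:  ^)
Step 2: in state B at pos -1, read 0 -> (B,0)->write 1,move R,goto B. Now: state=B, head=0, tape[-2..1]=0110 (head:   ^)
Step 3: in state B at pos 0, read 1 -> (B,1)->write 1,move L,goto C. Now: state=C, head=-1, tape[-2..1]=0110 (head:  ^)

Answer: 11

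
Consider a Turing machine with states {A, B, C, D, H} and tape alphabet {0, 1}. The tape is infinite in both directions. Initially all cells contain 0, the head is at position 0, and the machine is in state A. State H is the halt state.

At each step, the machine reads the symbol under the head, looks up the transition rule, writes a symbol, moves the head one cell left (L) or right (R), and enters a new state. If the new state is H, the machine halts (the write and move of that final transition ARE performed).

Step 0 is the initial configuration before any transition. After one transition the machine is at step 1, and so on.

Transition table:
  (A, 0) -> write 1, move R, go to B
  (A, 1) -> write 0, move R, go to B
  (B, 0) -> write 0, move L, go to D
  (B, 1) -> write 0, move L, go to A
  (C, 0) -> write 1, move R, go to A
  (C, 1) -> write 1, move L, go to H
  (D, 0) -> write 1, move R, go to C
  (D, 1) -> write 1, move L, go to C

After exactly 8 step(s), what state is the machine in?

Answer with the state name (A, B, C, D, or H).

Answer: A

Derivation:
Step 1: in state A at pos 0, read 0 -> (A,0)->write 1,move R,goto B. Now: state=B, head=1, tape[-1..2]=0100 (head:   ^)
Step 2: in state B at pos 1, read 0 -> (B,0)->write 0,move L,goto D. Now: state=D, head=0, tape[-1..2]=0100 (head:  ^)
Step 3: in state D at pos 0, read 1 -> (D,1)->write 1,move L,goto C. Now: state=C, head=-1, tape[-2..2]=00100 (head:  ^)
Step 4: in state C at pos -1, read 0 -> (C,0)->write 1,move R,goto A. Now: state=A, head=0, tape[-2..2]=01100 (head:   ^)
Step 5: in state A at pos 0, read 1 -> (A,1)->write 0,move R,goto B. Now: state=B, head=1, tape[-2..2]=01000 (head:    ^)
Step 6: in state B at pos 1, read 0 -> (B,0)->write 0,move L,goto D. Now: state=D, head=0, tape[-2..2]=01000 (head:   ^)
Step 7: in state D at pos 0, read 0 -> (D,0)->write 1,move R,goto C. Now: state=C, head=1, tape[-2..2]=01100 (head:    ^)
Step 8: in state C at pos 1, read 0 -> (C,0)->write 1,move R,goto A. Now: state=A, head=2, tape[-2..3]=011100 (head:     ^)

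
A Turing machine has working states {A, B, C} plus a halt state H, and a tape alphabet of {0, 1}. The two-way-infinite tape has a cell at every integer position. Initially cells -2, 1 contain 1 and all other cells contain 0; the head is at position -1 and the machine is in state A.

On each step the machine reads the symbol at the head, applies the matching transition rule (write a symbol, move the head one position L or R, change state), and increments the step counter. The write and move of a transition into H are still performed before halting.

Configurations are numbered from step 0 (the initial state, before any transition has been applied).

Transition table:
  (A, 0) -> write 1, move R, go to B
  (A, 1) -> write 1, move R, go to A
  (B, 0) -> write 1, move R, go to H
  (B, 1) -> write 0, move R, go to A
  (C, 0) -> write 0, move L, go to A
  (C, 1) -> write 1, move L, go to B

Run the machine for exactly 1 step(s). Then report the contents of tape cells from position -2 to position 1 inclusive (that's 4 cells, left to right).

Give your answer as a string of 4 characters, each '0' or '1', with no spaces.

Answer: 1101

Derivation:
Step 1: in state A at pos -1, read 0 -> (A,0)->write 1,move R,goto B. Now: state=B, head=0, tape[-3..2]=011010 (head:    ^)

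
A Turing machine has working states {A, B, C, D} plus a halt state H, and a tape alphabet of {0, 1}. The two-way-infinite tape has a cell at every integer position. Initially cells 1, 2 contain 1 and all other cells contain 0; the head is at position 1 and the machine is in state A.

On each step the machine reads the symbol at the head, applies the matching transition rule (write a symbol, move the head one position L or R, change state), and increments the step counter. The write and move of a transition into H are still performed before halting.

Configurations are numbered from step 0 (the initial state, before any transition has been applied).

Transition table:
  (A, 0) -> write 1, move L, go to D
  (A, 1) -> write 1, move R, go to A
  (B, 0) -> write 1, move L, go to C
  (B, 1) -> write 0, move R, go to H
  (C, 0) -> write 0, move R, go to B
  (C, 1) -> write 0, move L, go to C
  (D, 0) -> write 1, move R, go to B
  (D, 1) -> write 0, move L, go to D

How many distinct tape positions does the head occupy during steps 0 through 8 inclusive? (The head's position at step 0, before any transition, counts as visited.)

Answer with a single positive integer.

Answer: 5

Derivation:
Step 1: in state A at pos 1, read 1 -> (A,1)->write 1,move R,goto A. Now: state=A, head=2, tape[0..3]=0110 (head:   ^)
Step 2: in state A at pos 2, read 1 -> (A,1)->write 1,move R,goto A. Now: state=A, head=3, tape[0..4]=01100 (head:    ^)
Step 3: in state A at pos 3, read 0 -> (A,0)->write 1,move L,goto D. Now: state=D, head=2, tape[0..4]=01110 (head:   ^)
Step 4: in state D at pos 2, read 1 -> (D,1)->write 0,move L,goto D. Now: state=D, head=1, tape[0..4]=01010 (head:  ^)
Step 5: in state D at pos 1, read 1 -> (D,1)->write 0,move L,goto D. Now: state=D, head=0, tape[-1..4]=000010 (head:  ^)
Step 6: in state D at pos 0, read 0 -> (D,0)->write 1,move R,goto B. Now: state=B, head=1, tape[-1..4]=010010 (head:   ^)
Step 7: in state B at pos 1, read 0 -> (B,0)->write 1,move L,goto C. Now: state=C, head=0, tape[-1..4]=011010 (head:  ^)
Step 8: in state C at pos 0, read 1 -> (C,1)->write 0,move L,goto C. Now: state=C, head=-1, tape[-2..4]=0001010 (head:  ^)
Head positions at steps 0..8: starting at 1, distinct positions visited = {-1, 0, 1, 2, 3} -> 5 position(s)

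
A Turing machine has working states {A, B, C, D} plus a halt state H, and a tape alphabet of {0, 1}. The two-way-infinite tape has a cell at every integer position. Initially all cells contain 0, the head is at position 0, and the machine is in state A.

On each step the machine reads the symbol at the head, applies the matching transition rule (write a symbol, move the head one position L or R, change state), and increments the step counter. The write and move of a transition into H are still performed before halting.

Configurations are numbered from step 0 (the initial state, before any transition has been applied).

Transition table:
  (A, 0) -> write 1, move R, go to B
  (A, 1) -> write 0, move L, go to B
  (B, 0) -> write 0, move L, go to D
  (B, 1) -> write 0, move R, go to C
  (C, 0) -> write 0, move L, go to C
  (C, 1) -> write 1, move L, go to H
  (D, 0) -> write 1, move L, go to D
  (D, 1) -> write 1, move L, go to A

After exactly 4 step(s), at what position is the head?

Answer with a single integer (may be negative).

Step 1: in state A at pos 0, read 0 -> (A,0)->write 1,move R,goto B. Now: state=B, head=1, tape[-1..2]=0100 (head:   ^)
Step 2: in state B at pos 1, read 0 -> (B,0)->write 0,move L,goto D. Now: state=D, head=0, tape[-1..2]=0100 (head:  ^)
Step 3: in state D at pos 0, read 1 -> (D,1)->write 1,move L,goto A. Now: state=A, head=-1, tape[-2..2]=00100 (head:  ^)
Step 4: in state A at pos -1, read 0 -> (A,0)->write 1,move R,goto B. Now: state=B, head=0, tape[-2..2]=01100 (head:   ^)

Answer: 0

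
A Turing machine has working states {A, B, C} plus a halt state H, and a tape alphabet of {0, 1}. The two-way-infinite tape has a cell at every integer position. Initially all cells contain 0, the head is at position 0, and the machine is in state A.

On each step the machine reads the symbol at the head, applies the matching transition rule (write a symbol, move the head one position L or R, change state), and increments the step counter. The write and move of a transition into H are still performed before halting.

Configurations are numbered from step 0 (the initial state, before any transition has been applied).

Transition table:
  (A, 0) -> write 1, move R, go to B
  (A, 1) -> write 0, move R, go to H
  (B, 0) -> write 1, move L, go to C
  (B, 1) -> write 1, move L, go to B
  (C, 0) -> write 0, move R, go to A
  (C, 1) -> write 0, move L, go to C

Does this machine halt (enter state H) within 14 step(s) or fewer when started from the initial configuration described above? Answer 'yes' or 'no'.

Answer: yes

Derivation:
Step 1: in state A at pos 0, read 0 -> (A,0)->write 1,move R,goto B. Now: state=B, head=1, tape[-1..2]=0100 (head:   ^)
Step 2: in state B at pos 1, read 0 -> (B,0)->write 1,move L,goto C. Now: state=C, head=0, tape[-1..2]=0110 (head:  ^)
Step 3: in state C at pos 0, read 1 -> (C,1)->write 0,move L,goto C. Now: state=C, head=-1, tape[-2..2]=00010 (head:  ^)
Step 4: in state C at pos -1, read 0 -> (C,0)->write 0,move R,goto A. Now: state=A, head=0, tape[-2..2]=00010 (head:   ^)
Step 5: in state A at pos 0, read 0 -> (A,0)->write 1,move R,goto B. Now: state=B, head=1, tape[-2..2]=00110 (head:    ^)
Step 6: in state B at pos 1, read 1 -> (B,1)->write 1,move L,goto B. Now: state=B, head=0, tape[-2..2]=00110 (head:   ^)
Step 7: in state B at pos 0, read 1 -> (B,1)->write 1,move L,goto B. Now: state=B, head=-1, tape[-2..2]=00110 (head:  ^)
Step 8: in state B at pos -1, read 0 -> (B,0)->write 1,move L,goto C. Now: state=C, head=-2, tape[-3..2]=001110 (head:  ^)
Step 9: in state C at pos -2, read 0 -> (C,0)->write 0,move R,goto A. Now: state=A, head=-1, tape[-3..2]=001110 (head:   ^)
Step 10: in state A at pos -1, read 1 -> (A,1)->write 0,move R,goto H. Now: state=H, head=0, tape[-3..2]=000110 (head:    ^)
State H reached at step 10; 10 <= 14 -> yes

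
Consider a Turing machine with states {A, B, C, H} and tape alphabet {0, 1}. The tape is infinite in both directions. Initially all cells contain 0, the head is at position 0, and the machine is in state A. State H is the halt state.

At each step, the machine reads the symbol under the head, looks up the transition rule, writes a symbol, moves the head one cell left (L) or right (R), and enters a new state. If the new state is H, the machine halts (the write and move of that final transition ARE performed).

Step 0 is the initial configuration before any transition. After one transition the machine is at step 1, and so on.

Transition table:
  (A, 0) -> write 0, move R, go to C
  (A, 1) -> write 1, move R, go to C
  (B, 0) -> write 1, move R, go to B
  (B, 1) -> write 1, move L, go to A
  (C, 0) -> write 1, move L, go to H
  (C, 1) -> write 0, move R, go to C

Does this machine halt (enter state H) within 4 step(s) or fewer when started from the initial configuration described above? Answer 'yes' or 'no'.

Answer: yes

Derivation:
Step 1: in state A at pos 0, read 0 -> (A,0)->write 0,move R,goto C. Now: state=C, head=1, tape[-1..2]=0000 (head:   ^)
Step 2: in state C at pos 1, read 0 -> (C,0)->write 1,move L,goto H. Now: state=H, head=0, tape[-1..2]=0010 (head:  ^)
State H reached at step 2; 2 <= 4 -> yes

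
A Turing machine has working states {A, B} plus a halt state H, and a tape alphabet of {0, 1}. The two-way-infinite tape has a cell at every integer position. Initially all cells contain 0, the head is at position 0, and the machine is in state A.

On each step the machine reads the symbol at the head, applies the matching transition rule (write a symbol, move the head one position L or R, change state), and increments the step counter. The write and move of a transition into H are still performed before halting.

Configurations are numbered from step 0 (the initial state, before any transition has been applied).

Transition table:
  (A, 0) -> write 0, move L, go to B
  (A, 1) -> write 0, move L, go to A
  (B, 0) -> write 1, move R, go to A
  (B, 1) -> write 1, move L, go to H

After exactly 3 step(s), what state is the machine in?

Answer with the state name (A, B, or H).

Answer: B

Derivation:
Step 1: in state A at pos 0, read 0 -> (A,0)->write 0,move L,goto B. Now: state=B, head=-1, tape[-2..1]=0000 (head:  ^)
Step 2: in state B at pos -1, read 0 -> (B,0)->write 1,move R,goto A. Now: state=A, head=0, tape[-2..1]=0100 (head:   ^)
Step 3: in state A at pos 0, read 0 -> (A,0)->write 0,move L,goto B. Now: state=B, head=-1, tape[-2..1]=0100 (head:  ^)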